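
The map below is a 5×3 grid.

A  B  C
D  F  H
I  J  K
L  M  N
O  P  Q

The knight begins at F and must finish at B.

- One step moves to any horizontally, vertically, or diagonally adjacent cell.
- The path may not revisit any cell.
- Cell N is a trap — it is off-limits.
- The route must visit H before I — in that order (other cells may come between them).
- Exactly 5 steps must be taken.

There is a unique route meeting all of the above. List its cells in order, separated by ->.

The waypoints must appear in the order H, I, with no cell reused.
Route from F: right 1 to H, down-left 1 to J, left 1 to I, up 1 to D, up-right 1 to B — 5 moves in all.
Check: order respected (H at step 1, I at step 3); 5 moves as required.

F -> H -> J -> I -> D -> B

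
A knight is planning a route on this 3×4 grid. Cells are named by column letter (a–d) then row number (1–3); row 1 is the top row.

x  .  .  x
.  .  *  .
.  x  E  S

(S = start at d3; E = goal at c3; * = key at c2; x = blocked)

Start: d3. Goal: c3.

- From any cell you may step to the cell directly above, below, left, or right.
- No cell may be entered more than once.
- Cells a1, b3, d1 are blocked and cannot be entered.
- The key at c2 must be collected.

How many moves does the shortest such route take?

Any route passes through c2 somewhere between d3 and c3. Summing Manhattan distances along the two legs (d3 → c2 → c3) gives a lower bound of 2 + 1 = 3 moves.
A route of 3 moves achieves this: d3 → d2 → c2 → c3.
Since 3 matches the lower bound, it is optimal.

3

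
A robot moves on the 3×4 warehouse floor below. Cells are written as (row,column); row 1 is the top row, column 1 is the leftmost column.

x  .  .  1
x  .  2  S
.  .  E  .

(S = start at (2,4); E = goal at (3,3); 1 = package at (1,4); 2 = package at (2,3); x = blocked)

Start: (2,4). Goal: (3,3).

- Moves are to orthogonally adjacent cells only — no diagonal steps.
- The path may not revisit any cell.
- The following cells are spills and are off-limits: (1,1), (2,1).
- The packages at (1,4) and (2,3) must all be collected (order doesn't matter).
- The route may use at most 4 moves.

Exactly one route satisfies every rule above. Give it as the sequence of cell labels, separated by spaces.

The 4-move cap with required stops at (1,4), (2,3) leaves no slack for detours.
Route from (2,4): up 1 to (1,4), left 1 to (1,3), down 2 to (3,3) — 4 moves in all.
Check: all required cells visited; 4 ≤ 4 moves.

(2,4) (1,4) (1,3) (2,3) (3,3)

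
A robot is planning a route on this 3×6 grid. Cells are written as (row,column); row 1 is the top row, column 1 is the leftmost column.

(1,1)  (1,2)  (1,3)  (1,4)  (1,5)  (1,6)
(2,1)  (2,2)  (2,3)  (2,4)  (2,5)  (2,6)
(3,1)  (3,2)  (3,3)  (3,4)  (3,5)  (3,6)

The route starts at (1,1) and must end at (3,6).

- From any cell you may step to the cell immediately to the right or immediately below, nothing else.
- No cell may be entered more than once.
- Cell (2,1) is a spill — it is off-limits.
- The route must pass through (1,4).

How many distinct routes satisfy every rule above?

A right/down-only route from (1,1) to (3,6) makes exactly 2 down-moves and 5 right-moves in some order.
With no other constraints that would be C(7,2) = 21 routes.
Split at (1,4) and multiply the segment counts (each segment already excludes blocked cells): (1,1)→(1,4): 1; (1,4)→(3,6): 6; product = 6.
That gives 6 routes.

6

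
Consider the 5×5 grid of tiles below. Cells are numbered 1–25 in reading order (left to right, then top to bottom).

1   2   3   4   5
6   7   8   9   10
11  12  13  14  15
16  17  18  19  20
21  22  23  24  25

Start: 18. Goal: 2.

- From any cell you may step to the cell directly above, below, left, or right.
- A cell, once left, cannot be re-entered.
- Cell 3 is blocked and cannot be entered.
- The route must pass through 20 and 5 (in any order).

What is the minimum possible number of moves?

Any route passes through 20 and 5 in some order between 18 and 2. Summing Manhattan distances along each leg and taking the cheapest ordering (18 → 20 → 5 → 2) gives a lower bound of 2 + 3 + 3 = 8 moves.
That bound ignores the blocked cells. Measuring each leg by the fewest moves that actually steer around them (18→20: 2; 20→5: 3; 5→2: 5) raises the lower bound to 10.
A route of 10 moves exists: 18 → 19 → 20 → 15 → 10 → 5 → 4 → 9 → 8 → 7 → 2.
Since 10 matches that lower bound, it is optimal.

10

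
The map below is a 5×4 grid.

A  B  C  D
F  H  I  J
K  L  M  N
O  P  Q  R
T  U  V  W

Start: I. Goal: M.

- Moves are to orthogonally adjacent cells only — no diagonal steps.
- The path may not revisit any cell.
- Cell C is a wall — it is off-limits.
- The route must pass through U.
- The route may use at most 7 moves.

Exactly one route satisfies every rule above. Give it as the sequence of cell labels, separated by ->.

I -> H -> L -> P -> U -> V -> Q -> M

The budget equals the shortest possible length, so every move has to be on a shortest route through the required cells.
Route from I: left 1 to H, down 3 to U, right 1 to V, up 2 to M — 7 moves in all.
Check: all required cells visited; 7 ≤ 7 moves.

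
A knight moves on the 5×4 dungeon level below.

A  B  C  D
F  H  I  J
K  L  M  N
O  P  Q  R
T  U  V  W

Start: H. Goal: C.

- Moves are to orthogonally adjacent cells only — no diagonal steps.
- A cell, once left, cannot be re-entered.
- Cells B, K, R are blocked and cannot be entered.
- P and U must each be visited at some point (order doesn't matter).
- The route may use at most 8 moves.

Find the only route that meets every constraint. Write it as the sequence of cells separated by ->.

The budget equals the shortest possible length, so every move has to be on a shortest route through the required cells.
Route from H: down 3 to U, right 1 to V, up 4 to C — 8 moves in all.
Check: all required cells visited; 8 ≤ 8 moves.

H -> L -> P -> U -> V -> Q -> M -> I -> C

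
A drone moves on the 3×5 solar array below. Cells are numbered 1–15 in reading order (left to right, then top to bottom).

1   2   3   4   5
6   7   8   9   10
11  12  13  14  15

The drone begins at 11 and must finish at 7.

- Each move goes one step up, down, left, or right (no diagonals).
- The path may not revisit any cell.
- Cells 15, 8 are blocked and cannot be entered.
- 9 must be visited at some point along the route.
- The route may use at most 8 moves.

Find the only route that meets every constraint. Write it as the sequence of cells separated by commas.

Any route must reach 9 and still end at 7 within 8 moves, so the order of the required stops is forced.
Route from 11: 3× right (reaching 14), 2× up (reaching 4), 2× left (reaching 2), down to 7 — 8 moves in all.
Check: all required cells visited; 8 ≤ 8 moves.

11, 12, 13, 14, 9, 4, 3, 2, 7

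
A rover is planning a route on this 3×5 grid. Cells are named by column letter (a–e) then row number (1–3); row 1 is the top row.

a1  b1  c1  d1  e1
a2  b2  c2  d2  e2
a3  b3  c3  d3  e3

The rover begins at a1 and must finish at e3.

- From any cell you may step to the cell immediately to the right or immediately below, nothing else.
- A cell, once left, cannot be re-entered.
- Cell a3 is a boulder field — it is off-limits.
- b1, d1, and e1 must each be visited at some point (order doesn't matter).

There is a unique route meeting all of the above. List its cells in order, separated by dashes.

Moves only go right or down, so the column and row indices never decrease.
Route from a1: 4× right (reaching e1), 2× down (reaching e3) — 6 moves in all.
Check: all required cells visited.

a1 - b1 - c1 - d1 - e1 - e2 - e3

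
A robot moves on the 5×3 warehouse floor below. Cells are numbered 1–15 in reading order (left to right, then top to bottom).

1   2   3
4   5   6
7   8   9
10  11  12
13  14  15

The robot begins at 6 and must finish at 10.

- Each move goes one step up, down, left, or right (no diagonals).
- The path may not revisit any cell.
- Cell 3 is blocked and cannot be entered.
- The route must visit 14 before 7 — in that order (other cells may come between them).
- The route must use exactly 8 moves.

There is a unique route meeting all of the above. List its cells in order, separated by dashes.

The waypoints must appear in the order 14, 7, with no cell reused.
Route from 6: down 3 to 15, left 1 to 14, up 2 to 8, left 1 to 7, down 1 to 10 — 8 moves in all.
Check: order respected (14 at step 4, 7 at step 7); 8 moves as required.

6 - 9 - 12 - 15 - 14 - 11 - 8 - 7 - 10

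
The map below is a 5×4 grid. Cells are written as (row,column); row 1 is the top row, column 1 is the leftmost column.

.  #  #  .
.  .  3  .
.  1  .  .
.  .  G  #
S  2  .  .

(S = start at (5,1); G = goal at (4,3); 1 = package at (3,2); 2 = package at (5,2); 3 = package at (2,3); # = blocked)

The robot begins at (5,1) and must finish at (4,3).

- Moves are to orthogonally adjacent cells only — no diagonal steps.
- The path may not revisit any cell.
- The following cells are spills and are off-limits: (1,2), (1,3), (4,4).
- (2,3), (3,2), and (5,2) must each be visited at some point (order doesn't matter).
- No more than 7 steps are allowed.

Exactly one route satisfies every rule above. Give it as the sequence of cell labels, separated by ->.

(5,1) -> (5,2) -> (4,2) -> (3,2) -> (2,2) -> (2,3) -> (3,3) -> (4,3)

The budget equals the shortest possible length, so every move has to be on a shortest route through the required cells.
Route from (5,1): right to (5,2), 3× up (reaching (2,2)), right to (2,3), 2× down (reaching (4,3)) — 7 moves in all.
Check: all required cells visited; 7 ≤ 7 moves.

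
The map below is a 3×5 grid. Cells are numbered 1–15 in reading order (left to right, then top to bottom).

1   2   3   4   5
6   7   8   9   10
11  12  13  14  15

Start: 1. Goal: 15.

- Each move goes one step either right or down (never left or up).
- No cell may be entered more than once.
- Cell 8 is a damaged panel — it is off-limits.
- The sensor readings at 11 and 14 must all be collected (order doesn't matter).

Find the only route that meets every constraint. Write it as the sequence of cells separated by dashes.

1 - 6 - 11 - 12 - 13 - 14 - 15

Moves only go right or down, so the column and row indices never decrease.
Route from 1: down 2 to 11, right 4 to 15 — 6 moves in all.
Check: all required cells visited.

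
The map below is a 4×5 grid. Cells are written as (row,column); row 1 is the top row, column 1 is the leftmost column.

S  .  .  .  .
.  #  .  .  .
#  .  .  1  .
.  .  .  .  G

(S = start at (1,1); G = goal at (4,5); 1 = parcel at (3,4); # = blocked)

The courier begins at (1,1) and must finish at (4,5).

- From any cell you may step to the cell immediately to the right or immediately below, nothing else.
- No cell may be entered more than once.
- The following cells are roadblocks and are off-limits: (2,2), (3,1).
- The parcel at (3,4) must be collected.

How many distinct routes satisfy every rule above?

6

A right/down-only route from (1,1) to (4,5) makes exactly 3 down-moves and 4 right-moves in some order.
With no other constraints that would be C(7,3) = 35 routes.
Split at (3,4) and multiply the segment counts (each segment already excludes blocked cells): (1,1)→(3,4): 3; (3,4)→(4,5): 2; product = 6.
That gives 6 routes.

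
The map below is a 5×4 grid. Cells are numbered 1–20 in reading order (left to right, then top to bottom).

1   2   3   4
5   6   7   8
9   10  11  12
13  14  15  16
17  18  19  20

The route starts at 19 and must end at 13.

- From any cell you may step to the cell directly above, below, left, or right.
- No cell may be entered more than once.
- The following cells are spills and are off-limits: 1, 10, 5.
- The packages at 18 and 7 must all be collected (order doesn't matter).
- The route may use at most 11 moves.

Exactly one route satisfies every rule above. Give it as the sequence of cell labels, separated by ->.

The 11-move cap with required stops at 18, 7 leaves no slack for detours.
Route from 19: right 1 to 20, up 3 to 8, left 1 to 7, down 2 to 15, left 1 to 14, down 1 to 18, left 1 to 17, up 1 to 13 — 11 moves in all.
Check: all required cells visited; 11 ≤ 11 moves.

19 -> 20 -> 16 -> 12 -> 8 -> 7 -> 11 -> 15 -> 14 -> 18 -> 17 -> 13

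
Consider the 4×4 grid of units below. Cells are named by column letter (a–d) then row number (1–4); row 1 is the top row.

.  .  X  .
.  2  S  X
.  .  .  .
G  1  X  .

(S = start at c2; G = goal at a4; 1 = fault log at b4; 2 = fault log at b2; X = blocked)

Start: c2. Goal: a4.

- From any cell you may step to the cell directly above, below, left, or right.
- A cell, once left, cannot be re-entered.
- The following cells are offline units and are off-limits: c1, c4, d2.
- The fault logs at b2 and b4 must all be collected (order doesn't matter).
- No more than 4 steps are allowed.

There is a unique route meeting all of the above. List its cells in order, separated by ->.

c2 -> b2 -> b3 -> b4 -> a4

The 4-move cap with required stops at b2, b4 leaves no slack for detours.
Route from c2: left 1 to b2, down 2 to b4, left 1 to a4 — 4 moves in all.
Check: all required cells visited; 4 ≤ 4 moves.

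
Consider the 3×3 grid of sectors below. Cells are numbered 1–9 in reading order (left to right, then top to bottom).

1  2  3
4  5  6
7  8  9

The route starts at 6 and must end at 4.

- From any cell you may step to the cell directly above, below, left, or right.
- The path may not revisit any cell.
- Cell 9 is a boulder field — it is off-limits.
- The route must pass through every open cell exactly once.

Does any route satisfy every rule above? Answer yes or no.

no

Colour the cells like a checkerboard: each orthogonal step flips colour, so a Hamiltonian route alternates colours. Here there are 4 cells of one colour and 4 of the other, with start on the same colour as the goal — the counts and endpoints can't be arranged into an alternating sequence of length 8, so no Hamiltonian route exists.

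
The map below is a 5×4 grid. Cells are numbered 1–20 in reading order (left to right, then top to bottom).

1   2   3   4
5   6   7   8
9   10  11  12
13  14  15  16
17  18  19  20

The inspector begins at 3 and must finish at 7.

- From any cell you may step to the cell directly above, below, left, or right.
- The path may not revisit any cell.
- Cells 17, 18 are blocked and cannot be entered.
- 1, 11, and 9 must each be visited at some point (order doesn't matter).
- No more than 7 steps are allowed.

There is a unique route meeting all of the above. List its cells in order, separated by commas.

3, 2, 1, 5, 9, 10, 11, 7

The budget equals the shortest possible length, so every move has to be on a shortest route through the required cells.
Route from 3: left 2 to 1, down 2 to 9, right 2 to 11, up 1 to 7 — 7 moves in all.
Check: all required cells visited; 7 ≤ 7 moves.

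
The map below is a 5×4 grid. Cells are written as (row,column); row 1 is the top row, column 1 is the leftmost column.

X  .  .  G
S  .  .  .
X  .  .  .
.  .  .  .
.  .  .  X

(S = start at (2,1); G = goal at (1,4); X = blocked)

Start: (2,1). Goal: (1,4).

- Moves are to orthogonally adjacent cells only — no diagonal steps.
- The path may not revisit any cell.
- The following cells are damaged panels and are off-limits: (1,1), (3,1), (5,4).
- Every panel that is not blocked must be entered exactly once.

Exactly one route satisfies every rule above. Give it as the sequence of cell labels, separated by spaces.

(2,1) (2,2) (1,2) (1,3) (2,3) (3,3) (3,2) (4,2) (4,1) (5,1) (5,2) (5,3) (4,3) (4,4) (3,4) (2,4) (1,4)

Need to visit all 17 open cells exactly once, starting at (2,1) and ending at (1,4).
Route from (2,1): right to (2,2), up to (1,2), right to (1,3), 2× down (reaching (3,3)), left to (3,2), down to (4,2), left to (4,1), down to (5,1), 2× right (reaching (5,3)), up to (4,3), right to (4,4), 3× up (reaching (1,4)) — 16 moves in all.
Check: all 17 open cells covered.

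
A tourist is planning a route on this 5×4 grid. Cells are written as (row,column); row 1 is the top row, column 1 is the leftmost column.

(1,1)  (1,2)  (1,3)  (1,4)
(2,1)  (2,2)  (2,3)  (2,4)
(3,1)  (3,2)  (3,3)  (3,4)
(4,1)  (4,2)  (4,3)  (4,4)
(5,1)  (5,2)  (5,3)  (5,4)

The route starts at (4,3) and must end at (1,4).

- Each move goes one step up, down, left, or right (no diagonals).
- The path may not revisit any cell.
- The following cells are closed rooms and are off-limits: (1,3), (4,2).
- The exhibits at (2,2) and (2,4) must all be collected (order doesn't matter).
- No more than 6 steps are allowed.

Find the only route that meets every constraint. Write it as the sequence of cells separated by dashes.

(4,3) - (3,3) - (3,2) - (2,2) - (2,3) - (2,4) - (1,4)

The budget equals the shortest possible length, so every move has to be on a shortest route through the required cells.
Route from (4,3): up to (3,3), left to (3,2), up to (2,2), 2× right (reaching (2,4)), up to (1,4) — 6 moves in all.
Check: all required cells visited; 6 ≤ 6 moves.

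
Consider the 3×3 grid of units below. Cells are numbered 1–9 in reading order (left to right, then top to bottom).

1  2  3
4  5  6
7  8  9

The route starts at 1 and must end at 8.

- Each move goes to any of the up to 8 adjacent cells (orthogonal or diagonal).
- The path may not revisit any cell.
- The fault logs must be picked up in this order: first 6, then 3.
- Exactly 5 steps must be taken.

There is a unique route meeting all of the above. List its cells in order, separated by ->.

1 -> 2 -> 6 -> 3 -> 5 -> 8

The waypoints must appear in the order 6, 3, with no cell reused.
Route from 1: right 1 to 2, down-right 1 to 6, up 1 to 3, down-left 1 to 5, down 1 to 8 — 5 moves in all.
Check: order respected (6 at step 2, 3 at step 3); 5 moves as required.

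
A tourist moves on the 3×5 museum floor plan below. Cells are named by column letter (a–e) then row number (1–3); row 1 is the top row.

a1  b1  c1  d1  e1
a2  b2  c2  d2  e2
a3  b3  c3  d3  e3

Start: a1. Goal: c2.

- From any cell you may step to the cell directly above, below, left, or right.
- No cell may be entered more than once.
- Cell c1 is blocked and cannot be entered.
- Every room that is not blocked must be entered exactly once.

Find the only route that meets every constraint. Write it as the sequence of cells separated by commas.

a1, b1, b2, a2, a3, b3, c3, d3, e3, e2, e1, d1, d2, c2

Need to visit all 14 open cells exactly once, starting at a1 and ending at c2.
Cell b1 has only two open neighbours (b2 and a1), so the path must pass straight through it: one of those is the cell it's entered from and the other is where it exits.
Route from a1: right 1 to b1, down 1 to b2, left 1 to a2, down 1 to a3, right 4 to e3, up 2 to e1, left 1 to d1, down 1 to d2, left 1 to c2 — 13 moves in all.
Check: all 14 open cells covered.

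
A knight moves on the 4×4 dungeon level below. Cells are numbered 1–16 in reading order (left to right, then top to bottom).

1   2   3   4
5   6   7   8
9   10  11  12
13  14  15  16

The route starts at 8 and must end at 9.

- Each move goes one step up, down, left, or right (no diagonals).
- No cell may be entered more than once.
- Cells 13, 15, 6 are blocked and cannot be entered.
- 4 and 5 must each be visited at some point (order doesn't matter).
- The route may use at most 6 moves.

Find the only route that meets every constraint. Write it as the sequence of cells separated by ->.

8 -> 4 -> 3 -> 2 -> 1 -> 5 -> 9

Any route must reach 4 and 5 and still end at 9 within 6 moves, so the order of the required stops is forced.
Route from 8: up to 4, 3× left (reaching 1), 2× down (reaching 9) — 6 moves in all.
Check: all required cells visited; 6 ≤ 6 moves.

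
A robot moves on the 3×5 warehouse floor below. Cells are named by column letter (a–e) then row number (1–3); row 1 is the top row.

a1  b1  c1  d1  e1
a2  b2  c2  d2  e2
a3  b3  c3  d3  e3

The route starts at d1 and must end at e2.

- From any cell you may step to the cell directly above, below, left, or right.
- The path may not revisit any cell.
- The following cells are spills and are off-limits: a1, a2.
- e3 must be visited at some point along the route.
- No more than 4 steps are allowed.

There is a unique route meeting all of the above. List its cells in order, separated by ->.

d1 -> d2 -> d3 -> e3 -> e2

The budget equals the shortest possible length, so every move has to be on a shortest route through the required cells.
Route from d1: down 2 to d3, right 1 to e3, up 1 to e2 — 4 moves in all.
Check: all required cells visited; 4 ≤ 4 moves.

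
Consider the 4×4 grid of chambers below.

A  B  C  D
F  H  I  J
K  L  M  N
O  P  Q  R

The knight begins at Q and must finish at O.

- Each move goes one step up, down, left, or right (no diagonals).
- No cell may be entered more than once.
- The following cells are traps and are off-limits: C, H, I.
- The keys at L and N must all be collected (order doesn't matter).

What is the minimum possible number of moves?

6

Any route passes through L and N in some order between Q and O. Summing Manhattan distances along each leg and taking the cheapest ordering (Q → N → L → O) gives a lower bound of 2 + 2 + 2 = 6 moves.
A route of 6 moves achieves this: Q → R → N → M → L → P → O.
Since 6 matches the lower bound, it is optimal.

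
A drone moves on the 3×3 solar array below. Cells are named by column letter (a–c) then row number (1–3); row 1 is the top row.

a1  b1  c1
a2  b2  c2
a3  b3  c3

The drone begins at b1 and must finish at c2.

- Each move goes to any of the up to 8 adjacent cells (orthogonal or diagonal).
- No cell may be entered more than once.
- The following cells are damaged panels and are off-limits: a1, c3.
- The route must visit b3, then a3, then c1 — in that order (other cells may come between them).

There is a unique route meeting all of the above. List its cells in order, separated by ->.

b1 -> a2 -> b3 -> a3 -> b2 -> c1 -> c2

The waypoints must appear in the order b3, a3, c1, with no cell reused.
Route from b1: down-left to a2, down-right to b3, left to a3, 2× up-right (reaching c1), down to c2 — 6 moves in all.
Check: order respected (b3 at step 2, a3 at step 3, c1 at step 5).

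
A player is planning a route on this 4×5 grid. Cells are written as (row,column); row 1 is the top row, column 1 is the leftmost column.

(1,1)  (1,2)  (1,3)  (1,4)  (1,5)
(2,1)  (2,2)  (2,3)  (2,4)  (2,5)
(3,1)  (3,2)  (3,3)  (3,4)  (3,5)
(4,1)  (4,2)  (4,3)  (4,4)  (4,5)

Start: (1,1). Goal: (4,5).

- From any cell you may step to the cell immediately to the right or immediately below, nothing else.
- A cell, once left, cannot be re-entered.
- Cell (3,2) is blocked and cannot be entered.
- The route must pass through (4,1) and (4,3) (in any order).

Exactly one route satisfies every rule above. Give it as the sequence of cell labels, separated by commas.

Moves only go right or down, so the column and row indices never decrease.
Route from (1,1): 3× down (reaching (4,1)), 4× right (reaching (4,5)) — 7 moves in all.
Check: all required cells visited.

(1,1), (2,1), (3,1), (4,1), (4,2), (4,3), (4,4), (4,5)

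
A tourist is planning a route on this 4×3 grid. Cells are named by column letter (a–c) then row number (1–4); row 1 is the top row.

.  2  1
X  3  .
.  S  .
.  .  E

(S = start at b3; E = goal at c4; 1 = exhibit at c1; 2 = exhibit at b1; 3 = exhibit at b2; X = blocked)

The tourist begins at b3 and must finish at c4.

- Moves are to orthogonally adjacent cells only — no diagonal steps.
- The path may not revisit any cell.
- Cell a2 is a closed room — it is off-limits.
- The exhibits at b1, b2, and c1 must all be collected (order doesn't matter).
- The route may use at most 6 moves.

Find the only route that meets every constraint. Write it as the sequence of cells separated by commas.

b3, b2, b1, c1, c2, c3, c4

The budget equals the shortest possible length, so every move has to be on a shortest route through the required cells.
Route from b3: 2× up (reaching b1), right to c1, 3× down (reaching c4) — 6 moves in all.
Check: all required cells visited; 6 ≤ 6 moves.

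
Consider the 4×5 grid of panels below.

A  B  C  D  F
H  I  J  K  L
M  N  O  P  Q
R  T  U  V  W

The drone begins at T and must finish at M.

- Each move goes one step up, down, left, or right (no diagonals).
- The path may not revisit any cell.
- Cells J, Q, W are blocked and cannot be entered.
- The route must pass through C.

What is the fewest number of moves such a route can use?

10

Any route passes through C somewhere between T and M. Summing Manhattan distances along the two legs (T → C → M) gives a lower bound of 4 + 4 = 8 moves.
The shortest route satisfying every rule uses 10 moves: T → N → O → P → K → D → C → B → I → H → M.
The bound of 8 isn't tight here; checking systematically, no route of length 8 through 9 satisfies every constraint, so 10 is the minimum.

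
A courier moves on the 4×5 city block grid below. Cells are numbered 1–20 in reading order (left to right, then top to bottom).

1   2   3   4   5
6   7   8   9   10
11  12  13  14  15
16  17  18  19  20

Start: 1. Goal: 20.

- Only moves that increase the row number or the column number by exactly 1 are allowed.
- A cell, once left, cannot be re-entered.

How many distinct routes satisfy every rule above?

A right/down-only route from 1 to 20 makes exactly 3 down-moves and 4 right-moves in some order.
With no other constraints that would be C(7,3) = 35 routes.
That gives 35 routes.

35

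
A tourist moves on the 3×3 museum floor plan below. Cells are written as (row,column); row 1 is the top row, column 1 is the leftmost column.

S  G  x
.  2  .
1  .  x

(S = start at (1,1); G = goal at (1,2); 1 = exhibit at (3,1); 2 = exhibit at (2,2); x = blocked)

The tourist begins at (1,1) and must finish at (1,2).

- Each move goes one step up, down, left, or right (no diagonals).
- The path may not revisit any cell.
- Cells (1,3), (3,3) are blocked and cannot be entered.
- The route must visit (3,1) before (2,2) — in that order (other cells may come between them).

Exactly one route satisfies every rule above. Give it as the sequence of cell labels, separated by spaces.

The waypoints must appear in the order (3,1), (2,2), with no cell reused.
Route from (1,1): 2× down (reaching (3,1)), right to (3,2), 2× up (reaching (1,2)) — 5 moves in all.
Check: order respected (1 at step 2, 2 at step 4).

(1,1) (2,1) (3,1) (3,2) (2,2) (1,2)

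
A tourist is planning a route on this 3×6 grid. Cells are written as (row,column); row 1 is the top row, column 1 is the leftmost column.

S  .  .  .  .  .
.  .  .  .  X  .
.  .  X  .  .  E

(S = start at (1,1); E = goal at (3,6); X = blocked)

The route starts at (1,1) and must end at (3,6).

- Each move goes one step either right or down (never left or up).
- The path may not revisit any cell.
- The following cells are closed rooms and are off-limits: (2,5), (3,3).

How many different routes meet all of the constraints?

5

A right/down-only route from (1,1) to (3,6) makes exactly 2 down-moves and 5 right-moves in some order.
With no other constraints that would be C(7,2) = 21 routes.
Subtract routes through each blocked cell (inclusion–exclusion for overlaps): − through (2,5): 10 − through (3,3): 6 → 5.
That gives 5 routes.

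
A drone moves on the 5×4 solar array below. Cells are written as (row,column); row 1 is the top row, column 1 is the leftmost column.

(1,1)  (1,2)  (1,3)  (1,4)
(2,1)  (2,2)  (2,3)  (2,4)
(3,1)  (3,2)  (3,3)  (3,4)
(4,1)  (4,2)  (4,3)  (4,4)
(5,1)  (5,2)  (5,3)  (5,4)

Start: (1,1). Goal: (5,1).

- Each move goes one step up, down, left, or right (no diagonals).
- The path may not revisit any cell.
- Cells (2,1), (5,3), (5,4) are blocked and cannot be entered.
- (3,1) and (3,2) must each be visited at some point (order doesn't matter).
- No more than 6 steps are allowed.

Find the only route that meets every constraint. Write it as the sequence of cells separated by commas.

(1,1), (1,2), (2,2), (3,2), (3,1), (4,1), (5,1)

The 6-move cap with required stops at (3,1), (3,2) leaves no slack for detours.
Route from (1,1): right 1 to (1,2), down 2 to (3,2), left 1 to (3,1), down 2 to (5,1) — 6 moves in all.
Check: all required cells visited; 6 ≤ 6 moves.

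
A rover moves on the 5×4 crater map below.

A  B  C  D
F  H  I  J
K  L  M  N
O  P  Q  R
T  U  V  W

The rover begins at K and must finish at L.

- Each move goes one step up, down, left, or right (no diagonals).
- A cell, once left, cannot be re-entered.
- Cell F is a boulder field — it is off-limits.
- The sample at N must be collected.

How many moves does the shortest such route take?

7

Any route passes through N somewhere between K and L. Summing Manhattan distances along the two legs (K → N → L) gives a lower bound of 3 + 2 = 5 moves.
The shortest route satisfying every rule uses 7 moves: K → O → P → Q → R → N → M → L.
The no-revisit rule (legs can't share cells) pushes the minimum above the 5-move bound; an exhaustive check rules out every length from 5 to 6, leaving 7 as the minimum.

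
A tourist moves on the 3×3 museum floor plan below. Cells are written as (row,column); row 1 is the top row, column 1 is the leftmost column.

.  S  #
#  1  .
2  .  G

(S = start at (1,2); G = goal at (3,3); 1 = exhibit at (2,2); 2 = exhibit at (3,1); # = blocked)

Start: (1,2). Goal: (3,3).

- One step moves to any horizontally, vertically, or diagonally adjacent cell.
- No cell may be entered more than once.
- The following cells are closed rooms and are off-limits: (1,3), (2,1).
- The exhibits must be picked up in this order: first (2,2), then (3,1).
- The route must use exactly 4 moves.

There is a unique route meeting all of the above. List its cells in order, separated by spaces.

(1,2) (2,2) (3,1) (3,2) (3,3)

The waypoints must appear in the order (2,2), (3,1), with no cell reused.
Route from (1,2): down 1 to (2,2), down-left 1 to (3,1), right 2 to (3,3) — 4 moves in all.
Check: order respected (1 at step 1, 2 at step 2); 4 moves as required.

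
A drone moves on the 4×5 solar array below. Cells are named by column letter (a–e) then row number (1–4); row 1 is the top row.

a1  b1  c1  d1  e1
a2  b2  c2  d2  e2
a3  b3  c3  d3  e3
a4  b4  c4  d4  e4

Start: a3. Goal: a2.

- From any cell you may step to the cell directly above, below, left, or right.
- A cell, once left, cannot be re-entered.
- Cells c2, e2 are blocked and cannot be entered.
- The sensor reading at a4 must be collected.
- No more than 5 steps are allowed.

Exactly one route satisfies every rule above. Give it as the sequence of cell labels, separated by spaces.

The budget equals the shortest possible length, so every move has to be on a shortest route through the required cells.
Route from a3: down 1 to a4, right 1 to b4, up 2 to b2, left 1 to a2 — 5 moves in all.
Check: all required cells visited; 5 ≤ 5 moves.

a3 a4 b4 b3 b2 a2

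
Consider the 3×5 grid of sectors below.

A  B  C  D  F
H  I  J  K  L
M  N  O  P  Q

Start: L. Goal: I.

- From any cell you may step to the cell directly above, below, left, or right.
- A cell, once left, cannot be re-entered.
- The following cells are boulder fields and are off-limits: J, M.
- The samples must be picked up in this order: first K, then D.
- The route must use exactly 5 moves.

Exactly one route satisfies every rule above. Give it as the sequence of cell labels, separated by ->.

The waypoints must appear in the order K, D, with no cell reused.
Route from L: left to K, up to D, 2× left (reaching B), down to I — 5 moves in all.
Check: order respected (K at step 1, D at step 2); 5 moves as required.

L -> K -> D -> C -> B -> I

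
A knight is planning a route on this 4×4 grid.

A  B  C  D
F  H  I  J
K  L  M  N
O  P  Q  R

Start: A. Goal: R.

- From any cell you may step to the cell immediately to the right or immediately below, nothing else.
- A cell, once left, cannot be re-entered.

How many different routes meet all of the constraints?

A right/down-only route from A to R makes exactly 3 down-moves and 3 right-moves in some order.
With no other constraints that would be C(6,3) = 20 routes.
That gives 20 routes.

20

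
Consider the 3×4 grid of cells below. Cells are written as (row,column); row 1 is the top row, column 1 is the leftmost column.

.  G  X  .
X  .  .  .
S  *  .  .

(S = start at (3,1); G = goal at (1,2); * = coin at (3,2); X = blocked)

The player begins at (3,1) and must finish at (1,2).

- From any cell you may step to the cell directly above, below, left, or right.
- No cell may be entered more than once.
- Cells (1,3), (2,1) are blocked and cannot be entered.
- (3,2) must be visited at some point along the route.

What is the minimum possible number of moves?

Any route passes through (3,2) somewhere between (3,1) and (1,2). Summing Manhattan distances along the two legs ((3,1) → (3,2) → (1,2)) gives a lower bound of 1 + 2 = 3 moves.
A route of 3 moves achieves this: (3,1) → (3,2) → (2,2) → (1,2).
Since 3 matches the lower bound, it is optimal.

3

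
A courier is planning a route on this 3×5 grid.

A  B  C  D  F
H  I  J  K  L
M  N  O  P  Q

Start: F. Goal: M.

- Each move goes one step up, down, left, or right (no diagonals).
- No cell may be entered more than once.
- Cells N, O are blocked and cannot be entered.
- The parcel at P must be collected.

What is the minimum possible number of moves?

8

Any route passes through P somewhere between F and M. Summing Manhattan distances along the two legs (F → P → M) gives a lower bound of 3 + 3 = 6 moves.
That bound ignores the blocked cells. Measuring each leg by the fewest moves that actually steer around them (F→P: 3; P→M: 5) raises the lower bound to 8.
A route of 8 moves exists: F → L → Q → P → K → J → I → H → M.
Since 8 matches that lower bound, it is optimal.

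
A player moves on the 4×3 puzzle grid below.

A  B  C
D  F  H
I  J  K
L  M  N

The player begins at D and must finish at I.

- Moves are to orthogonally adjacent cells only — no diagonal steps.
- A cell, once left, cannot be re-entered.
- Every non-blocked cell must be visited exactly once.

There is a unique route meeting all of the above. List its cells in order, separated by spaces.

D A B C H F J K N M L I

Need to visit all 12 open cells exactly once, starting at D and ending at I.
Route from D: up to A, 2× right (reaching C), down to H, left to F, down to J, right to K, down to N, 2× left (reaching L), up to I — 11 moves in all.
Check: all 12 open cells covered.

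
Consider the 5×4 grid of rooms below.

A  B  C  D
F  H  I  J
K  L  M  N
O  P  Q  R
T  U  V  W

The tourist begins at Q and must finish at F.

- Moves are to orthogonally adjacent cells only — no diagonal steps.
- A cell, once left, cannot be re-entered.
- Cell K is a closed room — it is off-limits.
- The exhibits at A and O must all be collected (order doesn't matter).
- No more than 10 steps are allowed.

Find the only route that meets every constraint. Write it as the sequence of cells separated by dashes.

Q - V - U - T - O - P - L - H - B - A - F

The 10-move cap with required stops at A, O leaves no slack for detours.
Route from Q: down 1 to V, left 2 to T, up 1 to O, right 1 to P, up 3 to B, left 1 to A, down 1 to F — 10 moves in all.
Check: all required cells visited; 10 ≤ 10 moves.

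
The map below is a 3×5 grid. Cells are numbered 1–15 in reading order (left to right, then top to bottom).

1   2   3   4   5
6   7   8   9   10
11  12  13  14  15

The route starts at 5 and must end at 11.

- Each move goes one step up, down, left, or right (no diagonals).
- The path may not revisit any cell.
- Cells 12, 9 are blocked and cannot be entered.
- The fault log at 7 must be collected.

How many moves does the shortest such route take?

Any route passes through 7 somewhere between 5 and 11. Summing Manhattan distances along the two legs (5 → 7 → 11) gives a lower bound of 4 + 2 = 6 moves.
A route of 6 moves achieves this: 5 → 4 → 3 → 8 → 7 → 6 → 11.
Since 6 matches the lower bound, it is optimal.

6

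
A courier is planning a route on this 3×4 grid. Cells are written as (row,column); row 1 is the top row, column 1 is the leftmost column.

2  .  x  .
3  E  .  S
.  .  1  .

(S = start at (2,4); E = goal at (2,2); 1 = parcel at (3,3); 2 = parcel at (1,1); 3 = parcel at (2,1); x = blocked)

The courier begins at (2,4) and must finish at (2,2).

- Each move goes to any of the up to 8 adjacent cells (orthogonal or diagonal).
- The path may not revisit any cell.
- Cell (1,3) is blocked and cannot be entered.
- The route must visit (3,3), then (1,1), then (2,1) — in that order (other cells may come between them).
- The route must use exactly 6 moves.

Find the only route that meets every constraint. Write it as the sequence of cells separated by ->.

The waypoints must appear in the order (3,3), (1,1), (2,1), with no cell reused.
Route from (2,4): down-left 1 to (3,3), up 1 to (2,3), up-left 1 to (1,2), left 1 to (1,1), down 1 to (2,1), right 1 to (2,2) — 6 moves in all.
Check: order respected (1 at step 1, 2 at step 4, 3 at step 5); 6 moves as required.

(2,4) -> (3,3) -> (2,3) -> (1,2) -> (1,1) -> (2,1) -> (2,2)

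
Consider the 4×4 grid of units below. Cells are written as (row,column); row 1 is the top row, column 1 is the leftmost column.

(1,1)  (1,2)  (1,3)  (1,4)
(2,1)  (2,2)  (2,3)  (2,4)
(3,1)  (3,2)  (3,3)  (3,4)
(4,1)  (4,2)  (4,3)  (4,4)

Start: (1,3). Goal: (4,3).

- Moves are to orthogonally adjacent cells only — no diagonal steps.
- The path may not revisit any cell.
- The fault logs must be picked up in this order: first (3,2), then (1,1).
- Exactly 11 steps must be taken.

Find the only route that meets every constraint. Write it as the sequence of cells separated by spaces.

The waypoints must appear in the order (3,2), (1,1), with no cell reused.
Route from (1,3): 2× down (reaching (3,3)), left to (3,2), 2× up (reaching (1,2)), left to (1,1), 3× down (reaching (4,1)), 2× right (reaching (4,3)) — 11 moves in all.
Check: order respected ((3,2) at step 3, (1,1) at step 6); 11 moves as required.

(1,3) (2,3) (3,3) (3,2) (2,2) (1,2) (1,1) (2,1) (3,1) (4,1) (4,2) (4,3)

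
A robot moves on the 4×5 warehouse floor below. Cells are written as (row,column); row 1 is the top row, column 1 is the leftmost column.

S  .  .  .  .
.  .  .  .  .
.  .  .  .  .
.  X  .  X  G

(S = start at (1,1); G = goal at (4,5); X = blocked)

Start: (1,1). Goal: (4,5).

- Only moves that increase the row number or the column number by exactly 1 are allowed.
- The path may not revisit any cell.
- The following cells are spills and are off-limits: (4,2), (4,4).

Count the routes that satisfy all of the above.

A right/down-only route from (1,1) to (4,5) makes exactly 3 down-moves and 4 right-moves in some order.
With no other constraints that would be C(7,3) = 35 routes.
Subtract routes through each blocked cell (inclusion–exclusion for overlaps): − through (4,2): 4 − through (4,4): 20 + through (4,2)&(4,4): 4 → 15.
That gives 15 routes.

15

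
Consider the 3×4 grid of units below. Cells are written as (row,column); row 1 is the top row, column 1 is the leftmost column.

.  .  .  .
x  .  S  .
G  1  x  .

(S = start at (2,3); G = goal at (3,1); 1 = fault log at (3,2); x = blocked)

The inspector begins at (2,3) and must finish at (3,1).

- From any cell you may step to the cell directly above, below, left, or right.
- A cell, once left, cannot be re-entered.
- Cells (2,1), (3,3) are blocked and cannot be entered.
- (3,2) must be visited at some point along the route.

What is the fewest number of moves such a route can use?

Any route passes through (3,2) somewhere between (2,3) and (3,1). Summing Manhattan distances along the two legs ((2,3) → (3,2) → (3,1)) gives a lower bound of 2 + 1 = 3 moves.
A route of 3 moves achieves this: (2,3) → (2,2) → (3,2) → (3,1).
Since 3 matches the lower bound, it is optimal.

3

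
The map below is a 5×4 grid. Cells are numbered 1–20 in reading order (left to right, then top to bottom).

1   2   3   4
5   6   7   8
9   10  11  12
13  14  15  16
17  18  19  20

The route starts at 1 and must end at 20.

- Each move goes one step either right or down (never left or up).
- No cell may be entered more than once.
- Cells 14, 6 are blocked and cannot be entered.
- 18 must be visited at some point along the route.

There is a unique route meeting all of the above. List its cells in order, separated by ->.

1 -> 5 -> 9 -> 13 -> 17 -> 18 -> 19 -> 20

Moves only go right or down, so the column and row indices never decrease.
Route from 1: down 4 to 17, right 3 to 20 — 7 moves in all.
Check: all required cells visited.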